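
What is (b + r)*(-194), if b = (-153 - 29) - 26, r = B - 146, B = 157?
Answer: 38218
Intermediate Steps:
r = 11 (r = 157 - 146 = 11)
b = -208 (b = -182 - 26 = -208)
(b + r)*(-194) = (-208 + 11)*(-194) = -197*(-194) = 38218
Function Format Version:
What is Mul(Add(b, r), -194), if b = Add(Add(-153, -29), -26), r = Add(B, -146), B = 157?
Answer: 38218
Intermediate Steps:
r = 11 (r = Add(157, -146) = 11)
b = -208 (b = Add(-182, -26) = -208)
Mul(Add(b, r), -194) = Mul(Add(-208, 11), -194) = Mul(-197, -194) = 38218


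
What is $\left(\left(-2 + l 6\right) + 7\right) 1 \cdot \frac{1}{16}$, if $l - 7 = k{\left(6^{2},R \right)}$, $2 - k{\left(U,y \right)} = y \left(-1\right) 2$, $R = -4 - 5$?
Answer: $- \frac{49}{16} \approx -3.0625$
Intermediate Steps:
$R = -9$ ($R = -4 - 5 = -9$)
$k{\left(U,y \right)} = 2 + 2 y$ ($k{\left(U,y \right)} = 2 - y \left(-1\right) 2 = 2 - - y 2 = 2 - - 2 y = 2 + 2 y$)
$l = -9$ ($l = 7 + \left(2 + 2 \left(-9\right)\right) = 7 + \left(2 - 18\right) = 7 - 16 = -9$)
$\left(\left(-2 + l 6\right) + 7\right) 1 \cdot \frac{1}{16} = \left(\left(-2 - 54\right) + 7\right) 1 \cdot \frac{1}{16} = \left(-56 + 7\right) \frac{1}{16} = \left(-49\right) \frac{1}{16} = - \frac{49}{16}$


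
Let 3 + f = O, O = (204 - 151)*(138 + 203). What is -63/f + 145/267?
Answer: 2603329/4824690 ≈ 0.53959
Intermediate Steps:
O = 18073 (O = 53*341 = 18073)
f = 18070 (f = -3 + 18073 = 18070)
-63/f + 145/267 = -63/18070 + 145/267 = 2603329/4824690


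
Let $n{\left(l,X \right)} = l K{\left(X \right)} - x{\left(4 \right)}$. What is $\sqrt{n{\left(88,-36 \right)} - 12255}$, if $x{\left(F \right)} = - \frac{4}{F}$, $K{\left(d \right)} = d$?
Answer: $i \sqrt{15422} \approx 124.19 i$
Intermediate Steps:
$n{\left(l,X \right)} = 1 + X l$ ($n{\left(l,X \right)} = l X - - \frac{4}{4} = X l - \left(-4\right) \frac{1}{4} = X l - -1 = X l + 1 = 1 + X l$)
$\sqrt{n{\left(88,-36 \right)} - 12255} = \sqrt{\left(1 - 3168\right) - 12255} = \sqrt{-3167 - 12255} = \sqrt{-15422} = i \sqrt{15422}$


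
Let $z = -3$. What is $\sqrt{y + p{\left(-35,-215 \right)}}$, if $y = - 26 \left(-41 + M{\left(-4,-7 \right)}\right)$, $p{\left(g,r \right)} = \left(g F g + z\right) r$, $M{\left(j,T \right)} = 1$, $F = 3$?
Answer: $2 i \sqrt{197110} \approx 887.94 i$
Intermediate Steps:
$p{\left(g,r \right)} = r \left(-3 + 3 g^{2}\right)$ ($p{\left(g,r \right)} = \left(g 3 g - 3\right) r = \left(3 g g - 3\right) r = \left(3 g^{2} - 3\right) r = \left(-3 + 3 g^{2}\right) r = r \left(-3 + 3 g^{2}\right)$)
$y = 1040$ ($y = - 26 \left(-41 + 1\right) = \left(-26\right) \left(-40\right) = 1040$)
$\sqrt{y + p{\left(-35,-215 \right)}} = \sqrt{1040 + 3 \left(-215\right) \left(-1 + \left(-35\right)^{2}\right)} = \sqrt{1040 + 3 \left(-215\right) \left(-1 + 1225\right)} = \sqrt{1040 + 3 \left(-215\right) 1224} = \sqrt{1040 - 789480} = \sqrt{-788440} = 2 i \sqrt{197110}$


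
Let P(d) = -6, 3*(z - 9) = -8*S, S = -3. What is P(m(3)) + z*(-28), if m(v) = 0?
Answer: -482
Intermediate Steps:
z = 17 (z = 9 + (-8*(-3))/3 = 9 + (⅓)*24 = 9 + 8 = 17)
P(m(3)) + z*(-28) = -6 + 17*(-28) = -6 - 476 = -482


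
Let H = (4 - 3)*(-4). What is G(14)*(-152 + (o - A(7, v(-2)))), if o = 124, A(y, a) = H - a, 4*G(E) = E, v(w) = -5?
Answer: -203/2 ≈ -101.50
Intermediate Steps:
H = -4 (H = 1*(-4) = -4)
G(E) = E/4
A(y, a) = -4 - a
G(14)*(-152 + (o - A(7, v(-2)))) = ((1/4)*14)*(-152 + (124 - (-4 - 1*(-5)))) = 7*(-152 + (124 - (-4 + 5)))/2 = 7*(-152 + (124 - 1*1))/2 = 7*(-152 + (124 - 1))/2 = 7*(-152 + 123)/2 = (7/2)*(-29) = -203/2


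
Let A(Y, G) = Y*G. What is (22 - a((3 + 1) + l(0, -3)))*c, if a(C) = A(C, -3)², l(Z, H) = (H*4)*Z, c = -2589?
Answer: 315858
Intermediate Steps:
A(Y, G) = G*Y
l(Z, H) = 4*H*Z (l(Z, H) = (4*H)*Z = 4*H*Z)
a(C) = 9*C² (a(C) = (-3*C)² = 9*C²)
(22 - a((3 + 1) + l(0, -3)))*c = (22 - 9*((3 + 1) + 4*(-3)*0)²)*(-2589) = (22 - 9*(4 + 0)²)*(-2589) = (22 - 9*4²)*(-2589) = (22 - 9*16)*(-2589) = (22 - 1*144)*(-2589) = (22 - 144)*(-2589) = -122*(-2589) = 315858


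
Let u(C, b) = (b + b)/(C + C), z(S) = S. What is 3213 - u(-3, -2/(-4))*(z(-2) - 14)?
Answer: 9631/3 ≈ 3210.3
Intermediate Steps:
u(C, b) = b/C (u(C, b) = (2*b)/((2*C)) = (2*b)*(1/(2*C)) = b/C)
3213 - u(-3, -2/(-4))*(z(-2) - 14) = 3213 - -2/(-4)/(-3)*(-2 - 14) = 3213 - -2*(-¼)*(-⅓)*(-16) = 3213 - (½)*(-⅓)*(-16) = 3213 - (-1)*(-16)/6 = 3213 - 1*8/3 = 3213 - 8/3 = 9631/3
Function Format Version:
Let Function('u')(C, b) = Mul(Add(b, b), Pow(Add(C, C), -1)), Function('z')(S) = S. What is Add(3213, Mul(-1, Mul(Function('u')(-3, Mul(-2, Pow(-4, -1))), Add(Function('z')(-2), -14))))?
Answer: Rational(9631, 3) ≈ 3210.3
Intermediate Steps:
Function('u')(C, b) = Mul(b, Pow(C, -1)) (Function('u')(C, b) = Mul(Mul(2, b), Pow(Mul(2, C), -1)) = Mul(Mul(2, b), Mul(Rational(1, 2), Pow(C, -1))) = Mul(b, Pow(C, -1)))
Add(3213, Mul(-1, Mul(Function('u')(-3, Mul(-2, Pow(-4, -1))), Add(Function('z')(-2), -14)))) = Add(3213, Mul(-1, Mul(Mul(Mul(-2, Pow(-4, -1)), Pow(-3, -1)), Add(-2, -14)))) = Add(3213, Mul(-1, Mul(Mul(Mul(-2, Rational(-1, 4)), Rational(-1, 3)), -16))) = Add(3213, Mul(-1, Mul(Mul(Rational(1, 2), Rational(-1, 3)), -16))) = Add(3213, Mul(-1, Mul(Rational(-1, 6), -16))) = Add(3213, Mul(-1, Rational(8, 3))) = Add(3213, Rational(-8, 3)) = Rational(9631, 3)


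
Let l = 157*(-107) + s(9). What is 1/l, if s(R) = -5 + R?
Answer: -1/16795 ≈ -5.9542e-5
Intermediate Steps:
l = -16795 (l = 157*(-107) + (-5 + 9) = -16799 + 4 = -16795)
1/l = 1/(-16795) = -1/16795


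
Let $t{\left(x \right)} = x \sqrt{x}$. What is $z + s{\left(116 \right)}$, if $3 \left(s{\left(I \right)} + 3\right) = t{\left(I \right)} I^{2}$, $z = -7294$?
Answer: $-7297 + \frac{3121792 \sqrt{29}}{3} \approx 5.5965 \cdot 10^{6}$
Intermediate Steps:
$t{\left(x \right)} = x^{\frac{3}{2}}$
$s{\left(I \right)} = -3 + \frac{I^{\frac{7}{2}}}{3}$ ($s{\left(I \right)} = -3 + \frac{I^{\frac{3}{2}} I^{2}}{3} = -3 + \frac{I^{\frac{7}{2}}}{3}$)
$z + s{\left(116 \right)} = -7294 - \left(3 - \frac{116^{\frac{7}{2}}}{3}\right) = -7294 - \left(3 - \frac{3121792 \sqrt{29}}{3}\right) = -7297 + \frac{3121792 \sqrt{29}}{3}$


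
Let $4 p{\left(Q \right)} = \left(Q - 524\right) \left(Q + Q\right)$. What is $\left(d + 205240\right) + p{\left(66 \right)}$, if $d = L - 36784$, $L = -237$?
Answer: $153105$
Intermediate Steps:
$d = -37021$ ($d = -237 - 36784 = -37021$)
$p{\left(Q \right)} = \frac{Q \left(-524 + Q\right)}{2}$ ($p{\left(Q \right)} = \frac{\left(Q - 524\right) \left(Q + Q\right)}{4} = \frac{\left(-524 + Q\right) 2 Q}{4} = \frac{2 Q \left(-524 + Q\right)}{4} = \frac{Q \left(-524 + Q\right)}{2}$)
$\left(d + 205240\right) + p{\left(66 \right)} = \left(-37021 + 205240\right) + \frac{1}{2} \cdot 66 \left(-524 + 66\right) = 168219 + \frac{1}{2} \cdot 66 \left(-458\right) = 168219 - 15114 = 153105$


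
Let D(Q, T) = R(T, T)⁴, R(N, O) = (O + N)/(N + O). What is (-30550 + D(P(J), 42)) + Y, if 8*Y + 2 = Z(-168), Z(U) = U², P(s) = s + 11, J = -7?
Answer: -108085/4 ≈ -27021.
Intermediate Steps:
P(s) = 11 + s
R(N, O) = 1 (R(N, O) = (N + O)/(N + O) = 1)
D(Q, T) = 1 (D(Q, T) = 1⁴ = 1)
Y = 14111/4 (Y = -¼ + (⅛)*(-168)² = -¼ + (⅛)*28224 = -¼ + 3528 = 14111/4 ≈ 3527.8)
(-30550 + D(P(J), 42)) + Y = (-30550 + 1) + 14111/4 = -30549 + 14111/4 = -108085/4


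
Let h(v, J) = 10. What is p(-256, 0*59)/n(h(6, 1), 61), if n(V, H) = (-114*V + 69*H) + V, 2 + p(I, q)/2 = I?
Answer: -516/3079 ≈ -0.16759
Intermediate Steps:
p(I, q) = -4 + 2*I
n(V, H) = -113*V + 69*H
p(-256, 0*59)/n(h(6, 1), 61) = (-4 + 2*(-256))/(-113*10 + 69*61) = (-4 - 512)/(-1130 + 4209) = -516/3079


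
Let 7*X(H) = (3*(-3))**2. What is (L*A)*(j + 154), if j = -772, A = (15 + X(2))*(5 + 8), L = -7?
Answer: 1494324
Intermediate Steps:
X(H) = 81/7 (X(H) = (3*(-3))**2/7 = (1/7)*(-9)**2 = (1/7)*81 = 81/7)
A = 2418/7 (A = (15 + 81/7)*(5 + 8) = (186/7)*13 = 2418/7 ≈ 345.43)
(L*A)*(j + 154) = (-7*2418/7)*(-772 + 154) = -2418*(-618) = 1494324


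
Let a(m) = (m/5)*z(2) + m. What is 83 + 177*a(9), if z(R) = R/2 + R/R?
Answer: 11566/5 ≈ 2313.2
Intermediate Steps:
z(R) = 1 + R/2 (z(R) = R*(½) + 1 = R/2 + 1 = 1 + R/2)
a(m) = 7*m/5 (a(m) = (m/5)*(1 + (½)*2) + m = (m*(⅕))*(1 + 1) + m = (m/5)*2 + m = 2*m/5 + m = 7*m/5)
83 + 177*a(9) = 83 + 177*((7/5)*9) = 83 + 177*(63/5) = 83 + 11151/5 = 11566/5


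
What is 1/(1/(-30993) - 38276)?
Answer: -30993/1186288069 ≈ -2.6126e-5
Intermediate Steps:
1/(1/(-30993) - 38276) = 1/(-1/30993 - 38276) = 1/(-1186288069/30993) = -30993/1186288069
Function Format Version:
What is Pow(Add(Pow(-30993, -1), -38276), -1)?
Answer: Rational(-30993, 1186288069) ≈ -2.6126e-5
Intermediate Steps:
Pow(Add(Pow(-30993, -1), -38276), -1) = Pow(Add(Rational(-1, 30993), -38276), -1) = Pow(Rational(-1186288069, 30993), -1) = Rational(-30993, 1186288069)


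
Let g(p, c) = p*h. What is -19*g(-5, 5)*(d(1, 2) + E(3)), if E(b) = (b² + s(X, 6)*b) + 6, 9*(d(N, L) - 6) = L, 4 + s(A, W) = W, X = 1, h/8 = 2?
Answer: 372400/9 ≈ 41378.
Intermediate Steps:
h = 16 (h = 8*2 = 16)
s(A, W) = -4 + W
d(N, L) = 6 + L/9
g(p, c) = 16*p (g(p, c) = p*16 = 16*p)
E(b) = 6 + b² + 2*b (E(b) = (b² + (-4 + 6)*b) + 6 = (b² + 2*b) + 6 = 6 + b² + 2*b)
-19*g(-5, 5)*(d(1, 2) + E(3)) = -19*16*(-5)*((6 + (⅑)*2) + (6 + 3² + 2*3)) = -(-1520)*((6 + 2/9) + (6 + 9 + 6)) = -(-1520)*(56/9 + 21) = -(-1520)*245/9 = -19*(-19600/9) = 372400/9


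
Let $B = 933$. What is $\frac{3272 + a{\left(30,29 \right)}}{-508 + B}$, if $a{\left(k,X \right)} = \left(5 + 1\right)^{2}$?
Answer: $\frac{3308}{425} \approx 7.7835$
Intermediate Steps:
$a{\left(k,X \right)} = 36$ ($a{\left(k,X \right)} = 6^{2} = 36$)
$\frac{3272 + a{\left(30,29 \right)}}{-508 + B} = \frac{3272 + 36}{-508 + 933} = \frac{3308}{425}$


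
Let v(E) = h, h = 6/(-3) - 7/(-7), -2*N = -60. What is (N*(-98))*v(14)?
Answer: 2940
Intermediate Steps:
N = 30 (N = -½*(-60) = 30)
h = -1 (h = 6*(-⅓) - 7*(-⅐) = -2 + 1 = -1)
v(E) = -1
(N*(-98))*v(14) = (30*(-98))*(-1) = -2940*(-1) = 2940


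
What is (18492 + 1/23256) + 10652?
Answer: 677772865/23256 ≈ 29144.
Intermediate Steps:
(18492 + 1/23256) + 10652 = 430049953/23256 + 10652 = 677772865/23256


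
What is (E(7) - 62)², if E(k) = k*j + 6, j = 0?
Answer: 3136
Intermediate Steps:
E(k) = 6 (E(k) = k*0 + 6 = 0 + 6 = 6)
(E(7) - 62)² = (6 - 62)² = (-56)² = 3136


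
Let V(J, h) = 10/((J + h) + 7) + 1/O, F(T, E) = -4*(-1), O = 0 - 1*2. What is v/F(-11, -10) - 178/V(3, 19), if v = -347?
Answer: 38173/36 ≈ 1060.4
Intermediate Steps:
O = -2 (O = 0 - 2 = -2)
F(T, E) = 4
V(J, h) = -½ + 10/(7 + J + h) (V(J, h) = 10/((J + h) + 7) + 1/(-2) = 10/(7 + J + h) + 1*(-½) = 10/(7 + J + h) - ½ = -½ + 10/(7 + J + h))
v/F(-11, -10) - 178/V(3, 19) = -347/4 - 178*2*(7 + 3 + 19)/(13 - 1*3 - 1*19) = -347*¼ - 178*58/(13 - 3 - 19) = -347/4 - 178/((½)*(1/29)*(-9)) = -347/4 - 178/(-9/58) = -347/4 - 178*(-58/9) = -347/4 + 10324/9 = 38173/36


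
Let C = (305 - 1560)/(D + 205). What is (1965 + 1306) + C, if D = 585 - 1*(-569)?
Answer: 4444034/1359 ≈ 3270.1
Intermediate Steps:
D = 1154 (D = 585 + 569 = 1154)
C = -1255/1359 (C = (305 - 1560)/(1154 + 205) = -1255/1359 ≈ -0.92347)
(1965 + 1306) + C = (1965 + 1306) - 1255/1359 = 3271 - 1255/1359 = 4444034/1359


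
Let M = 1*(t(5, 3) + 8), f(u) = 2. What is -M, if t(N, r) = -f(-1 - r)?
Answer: -6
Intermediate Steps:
t(N, r) = -2 (t(N, r) = -1*2 = -2)
M = 6 (M = 1*(-2 + 8) = 1*6 = 6)
-M = -1*6 = -6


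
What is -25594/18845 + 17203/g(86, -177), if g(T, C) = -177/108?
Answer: -11672369306/1111855 ≈ -10498.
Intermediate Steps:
g(T, C) = -59/36 (g(T, C) = -177*1/108 = -59/36)
-25594/18845 + 17203/g(86, -177) = -25594/18845 + 17203/(-59/36) = -25594*1/18845 + 17203*(-36/59) = -25594/18845 - 619308/59 = -11672369306/1111855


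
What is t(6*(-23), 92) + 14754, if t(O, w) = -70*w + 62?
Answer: 8376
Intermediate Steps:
t(O, w) = 62 - 70*w
t(6*(-23), 92) + 14754 = (62 - 70*92) + 14754 = (62 - 6440) + 14754 = -6378 + 14754 = 8376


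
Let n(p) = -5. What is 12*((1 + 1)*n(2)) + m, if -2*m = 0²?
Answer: -120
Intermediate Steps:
m = 0 (m = -½*0² = -½*0 = 0)
12*((1 + 1)*n(2)) + m = 12*((1 + 1)*(-5)) + 0 = 12*(2*(-5)) + 0 = 12*(-10) + 0 = -120 + 0 = -120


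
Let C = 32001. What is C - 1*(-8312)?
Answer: 40313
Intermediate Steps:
C - 1*(-8312) = 32001 - 1*(-8312) = 32001 + 8312 = 40313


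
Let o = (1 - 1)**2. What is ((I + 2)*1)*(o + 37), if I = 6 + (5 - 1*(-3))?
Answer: 592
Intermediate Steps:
I = 14 (I = 6 + (5 + 3) = 6 + 8 = 14)
o = 0 (o = 0**2 = 0)
((I + 2)*1)*(o + 37) = ((14 + 2)*1)*(0 + 37) = (16*1)*37 = 16*37 = 592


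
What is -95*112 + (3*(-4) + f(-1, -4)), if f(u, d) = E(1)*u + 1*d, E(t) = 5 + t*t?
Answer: -10662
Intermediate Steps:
E(t) = 5 + t²
f(u, d) = d + 6*u (f(u, d) = (5 + 1²)*u + 1*d = (5 + 1)*u + d = 6*u + d = d + 6*u)
-95*112 + (3*(-4) + f(-1, -4)) = -95*112 + (3*(-4) + (-4 + 6*(-1))) = -10640 + (-12 + (-4 - 6)) = -10640 + (-12 - 10) = -10640 - 22 = -10662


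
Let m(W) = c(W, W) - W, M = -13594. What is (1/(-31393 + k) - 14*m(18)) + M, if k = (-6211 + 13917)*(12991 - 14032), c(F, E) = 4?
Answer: -107898635923/8053339 ≈ -13398.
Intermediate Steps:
k = -8021946 (k = 7706*(-1041) = -8021946)
m(W) = 4 - W
(1/(-31393 + k) - 14*m(18)) + M = (1/(-31393 - 8021946) - 14*(4 - 1*18)) - 13594 = (1/(-8053339) - 14*(4 - 18)) - 13594 = (-1/8053339 - 14*(-14)) - 13594 = (-1/8053339 + 196) - 13594 = 1578454443/8053339 - 13594 = -107898635923/8053339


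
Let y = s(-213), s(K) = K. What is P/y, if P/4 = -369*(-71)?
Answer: -492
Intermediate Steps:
y = -213
P = 104796 (P = 4*(-369*(-71)) = 4*26199 = 104796)
P/y = 104796/(-213) = 104796*(-1/213) = -492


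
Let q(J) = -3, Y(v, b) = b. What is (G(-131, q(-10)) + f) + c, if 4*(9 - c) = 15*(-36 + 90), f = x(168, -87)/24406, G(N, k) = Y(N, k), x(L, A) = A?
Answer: -2397933/12203 ≈ -196.50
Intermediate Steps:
G(N, k) = k
f = -87/24406 ≈ -0.0035647
c = -387/2 (c = 9 - 15*(-36 + 90)/4 = 9 - 15*54/4 = 9 - ¼*810 = 9 - 405/2 = -387/2 ≈ -193.50)
(G(-131, q(-10)) + f) + c = (-3 - 87/24406) - 387/2 = -73305/24406 - 387/2 = -2397933/12203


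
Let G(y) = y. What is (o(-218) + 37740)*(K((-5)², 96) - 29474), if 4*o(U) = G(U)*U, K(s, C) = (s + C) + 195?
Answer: -1446849118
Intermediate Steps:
K(s, C) = 195 + C + s (K(s, C) = (C + s) + 195 = 195 + C + s)
o(U) = U²/4 (o(U) = (U*U)/4 = U²/4)
(o(-218) + 37740)*(K((-5)², 96) - 29474) = ((¼)*(-218)² + 37740)*((195 + 96 + (-5)²) - 29474) = ((¼)*47524 + 37740)*((195 + 96 + 25) - 29474) = (11881 + 37740)*(316 - 29474) = 49621*(-29158) = -1446849118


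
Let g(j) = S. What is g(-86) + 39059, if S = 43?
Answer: 39102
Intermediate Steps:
g(j) = 43
g(-86) + 39059 = 43 + 39059 = 39102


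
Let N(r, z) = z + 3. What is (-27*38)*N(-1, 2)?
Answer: -5130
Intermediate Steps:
N(r, z) = 3 + z
(-27*38)*N(-1, 2) = (-27*38)*(3 + 2) = -1026*5 = -5130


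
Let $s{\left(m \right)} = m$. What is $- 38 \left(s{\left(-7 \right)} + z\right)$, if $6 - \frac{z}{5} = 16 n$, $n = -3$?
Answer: $-9994$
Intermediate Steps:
$z = 270$ ($z = 30 - 5 \cdot 16 \left(-3\right) = 30 - -240 = 30 + 240 = 270$)
$- 38 \left(s{\left(-7 \right)} + z\right) = - 38 \left(-7 + 270\right) = \left(-38\right) 263 = -9994$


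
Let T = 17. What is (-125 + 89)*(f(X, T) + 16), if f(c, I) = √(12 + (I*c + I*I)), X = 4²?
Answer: -576 - 36*√573 ≈ -1437.7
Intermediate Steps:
X = 16
f(c, I) = √(12 + I² + I*c) (f(c, I) = √(12 + (I*c + I²)) = √(12 + (I² + I*c)) = √(12 + I² + I*c))
(-125 + 89)*(f(X, T) + 16) = (-125 + 89)*(√(12 + 17² + 17*16) + 16) = -36*(√(12 + 289 + 272) + 16) = -36*(√573 + 16) = -36*(16 + √573) = -576 - 36*√573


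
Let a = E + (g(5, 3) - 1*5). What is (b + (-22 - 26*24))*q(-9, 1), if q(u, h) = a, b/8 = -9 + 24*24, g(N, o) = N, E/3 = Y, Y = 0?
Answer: 0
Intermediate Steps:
E = 0 (E = 3*0 = 0)
b = 4536 (b = 8*(-9 + 24*24) = 8*(-9 + 576) = 8*567 = 4536)
a = 0 (a = 0 + (5 - 1*5) = 0 + (5 - 5) = 0 + 0 = 0)
q(u, h) = 0
(b + (-22 - 26*24))*q(-9, 1) = (4536 + (-22 - 26*24))*0 = (4536 + (-22 - 624))*0 = (4536 - 646)*0 = 3890*0 = 0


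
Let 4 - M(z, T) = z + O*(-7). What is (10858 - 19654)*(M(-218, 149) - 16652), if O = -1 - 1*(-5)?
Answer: 144271992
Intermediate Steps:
O = 4 (O = -1 + 5 = 4)
M(z, T) = 32 - z (M(z, T) = 4 - (z + 4*(-7)) = 4 - (z - 28) = 4 - (-28 + z) = 4 + (28 - z) = 32 - z)
(10858 - 19654)*(M(-218, 149) - 16652) = (10858 - 19654)*((32 - 1*(-218)) - 16652) = -8796*((32 + 218) - 16652) = -8796*(250 - 16652) = -8796*(-16402) = 144271992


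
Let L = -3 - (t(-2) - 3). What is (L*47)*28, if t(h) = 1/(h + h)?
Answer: 329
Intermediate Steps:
t(h) = 1/(2*h)
L = ¼ (L = -3 - ((½)/(-2) - 3) = -3 - ((½)*(-½) - 3) = -3 - (-¼ - 3) = -3 - 1*(-13/4) = -3 + 13/4 = ¼ ≈ 0.25000)
(L*47)*28 = ((¼)*47)*28 = (47/4)*28 = 329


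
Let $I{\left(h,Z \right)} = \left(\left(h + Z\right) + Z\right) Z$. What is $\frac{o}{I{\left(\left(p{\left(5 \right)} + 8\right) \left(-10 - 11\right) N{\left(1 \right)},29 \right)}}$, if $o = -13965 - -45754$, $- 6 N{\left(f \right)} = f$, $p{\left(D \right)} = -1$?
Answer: $\frac{63578}{4785} \approx 13.287$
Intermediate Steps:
$N{\left(f \right)} = - \frac{f}{6}$
$I{\left(h,Z \right)} = Z \left(h + 2 Z\right)$ ($I{\left(h,Z \right)} = \left(\left(Z + h\right) + Z\right) Z = \left(h + 2 Z\right) Z = Z \left(h + 2 Z\right)$)
$o = 31789$ ($o = -13965 + 45754 = 31789$)
$\frac{o}{I{\left(\left(p{\left(5 \right)} + 8\right) \left(-10 - 11\right) N{\left(1 \right)},29 \right)}} = \frac{31789}{29 \left(\left(-1 + 8\right) \left(-10 - 11\right) \left(\left(- \frac{1}{6}\right) 1\right) + 2 \cdot 29\right)} = \frac{31789}{29 \left(7 \left(-21\right) \left(- \frac{1}{6}\right) + 58\right)} = \frac{31789}{29 \left(\left(-147\right) \left(- \frac{1}{6}\right) + 58\right)} = \frac{31789}{29 \left(\frac{49}{2} + 58\right)} = \frac{31789}{29 \cdot \frac{165}{2}} = \frac{31789}{\frac{4785}{2}} = 31789 \cdot \frac{2}{4785} = \frac{63578}{4785}$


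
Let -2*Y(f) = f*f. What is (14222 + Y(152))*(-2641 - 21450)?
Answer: -64322970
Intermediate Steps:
Y(f) = -f**2/2 (Y(f) = -f*f/2 = -f**2/2)
(14222 + Y(152))*(-2641 - 21450) = (14222 - 1/2*152**2)*(-2641 - 21450) = (14222 - 1/2*23104)*(-24091) = (14222 - 11552)*(-24091) = 2670*(-24091) = -64322970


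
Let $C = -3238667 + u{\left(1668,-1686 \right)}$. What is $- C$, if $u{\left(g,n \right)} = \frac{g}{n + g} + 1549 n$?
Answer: $\frac{17551121}{3} \approx 5.8504 \cdot 10^{6}$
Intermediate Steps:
$u{\left(g,n \right)} = 1549 n + \frac{g}{g + n}$ ($u{\left(g,n \right)} = \frac{g}{g + n} + 1549 n = 1549 n + \frac{g}{g + n}$)
$C = - \frac{17551121}{3}$ ($C = -3238667 + \frac{1668 + 1549 \left(-1686\right)^{2} + 1549 \cdot 1668 \left(-1686\right)}{1668 - 1686} = -3238667 + \frac{1668 + 1549 \cdot 2842596 - 4356172152}{-18} = -3238667 - \frac{1668 + 4403181204 - 4356172152}{18} = -3238667 - \frac{7835120}{3} = - \frac{17551121}{3} \approx -5.8504 \cdot 10^{6}$)
$- C = \left(-1\right) \left(- \frac{17551121}{3}\right) = \frac{17551121}{3}$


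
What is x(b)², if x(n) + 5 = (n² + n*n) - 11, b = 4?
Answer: 256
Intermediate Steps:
x(n) = -16 + 2*n² (x(n) = -5 + ((n² + n*n) - 11) = -5 + ((n² + n²) - 11) = -5 + (2*n² - 11) = -5 + (-11 + 2*n²) = -16 + 2*n²)
x(b)² = (-16 + 2*4²)² = (-16 + 2*16)² = (-16 + 32)² = 16² = 256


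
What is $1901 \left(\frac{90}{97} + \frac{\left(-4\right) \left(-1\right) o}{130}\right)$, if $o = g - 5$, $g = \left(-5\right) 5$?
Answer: $\frac{11406}{1261} \approx 9.0452$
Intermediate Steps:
$g = -25$
$o = -30$ ($o = -25 - 5 = -30$)
$1901 \left(\frac{90}{97} + \frac{\left(-4\right) \left(-1\right) o}{130}\right) = 1901 \left(\frac{90}{97} + \frac{\left(-4\right) \left(-1\right) \left(-30\right)}{130}\right) = 1901 \left(90 \cdot \frac{1}{97} + 4 \left(-30\right) \frac{1}{130}\right) = 1901 \left(\frac{90}{97} - \frac{12}{13}\right) = 1901 \cdot \frac{6}{1261} = \frac{11406}{1261}$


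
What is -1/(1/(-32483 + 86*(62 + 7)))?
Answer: 26549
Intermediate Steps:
-1/(1/(-32483 + 86*(62 + 7))) = -1/(1/(-32483 + 86*69)) = -1/(1/(-32483 + 5934)) = -1/(1/(-26549)) = -1/(-1/26549) = -1*(-26549) = 26549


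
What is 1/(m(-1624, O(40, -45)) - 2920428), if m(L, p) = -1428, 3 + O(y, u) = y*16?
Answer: -1/2921856 ≈ -3.4225e-7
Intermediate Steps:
O(y, u) = -3 + 16*y (O(y, u) = -3 + y*16 = -3 + 16*y)
1/(m(-1624, O(40, -45)) - 2920428) = 1/(-1428 - 2920428) = 1/(-2921856) = -1/2921856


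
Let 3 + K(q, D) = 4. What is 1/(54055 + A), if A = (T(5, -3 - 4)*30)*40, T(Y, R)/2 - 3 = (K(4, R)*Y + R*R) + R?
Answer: 1/174055 ≈ 5.7453e-6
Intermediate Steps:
K(q, D) = 1 (K(q, D) = -3 + 4 = 1)
T(Y, R) = 6 + 2*R + 2*Y + 2*R**2 (T(Y, R) = 6 + 2*((1*Y + R*R) + R) = 6 + 2*((Y + R**2) + R) = 6 + 2*(R + Y + R**2) = 6 + (2*R + 2*Y + 2*R**2) = 6 + 2*R + 2*Y + 2*R**2)
A = 120000 (A = ((6 + 2*(-3 - 4) + 2*5 + 2*(-3 - 4)**2)*30)*40 = ((6 + 2*(-7) + 10 + 2*(-7)**2)*30)*40 = ((6 - 14 + 10 + 2*49)*30)*40 = ((6 - 14 + 10 + 98)*30)*40 = (100*30)*40 = 3000*40 = 120000)
1/(54055 + A) = 1/(54055 + 120000) = 1/174055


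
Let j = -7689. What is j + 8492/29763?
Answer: -228839215/29763 ≈ -7688.7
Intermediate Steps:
j + 8492/29763 = -7689 + 8492/29763 = -228839215/29763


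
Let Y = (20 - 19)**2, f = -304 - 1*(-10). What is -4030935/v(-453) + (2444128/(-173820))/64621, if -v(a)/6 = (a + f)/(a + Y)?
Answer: 284239972977600482/699218283195 ≈ 4.0651e+5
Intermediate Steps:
f = -294 (f = -304 + 10 = -294)
Y = 1 (Y = 1**2 = 1)
v(a) = -6*(-294 + a)/(1 + a) (v(a) = -6*(a - 294)/(a + 1) = -6*(-294 + a)/(1 + a))
-4030935/v(-453) + (2444128/(-173820))/64621 = -4030935*(1 - 453)/(6*(294 - 1*(-453))) + (2444128/(-173820))/64621 = -4030935*(-226/(3*(294 + 453))) + (2444128*(-1/173820))*(1/64621) = -4030935/(6*(-1/452)*747) - 611032/43455*1/64621 = -4030935/(-2241/226) - 611032/2808105555 = -4030935*(-226/2241) - 611032/2808105555 = 303663770/747 - 611032/2808105555 = 284239972977600482/699218283195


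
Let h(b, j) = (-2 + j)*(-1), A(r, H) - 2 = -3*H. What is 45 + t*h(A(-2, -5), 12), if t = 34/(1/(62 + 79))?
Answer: -47895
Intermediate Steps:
A(r, H) = 2 - 3*H
h(b, j) = 2 - j
t = 4794 (t = 34/(1/141) = 34*141 = 4794)
45 + t*h(A(-2, -5), 12) = 45 + 4794*(2 - 1*12) = 45 + 4794*(2 - 12) = 45 + 4794*(-10) = 45 - 47940 = -47895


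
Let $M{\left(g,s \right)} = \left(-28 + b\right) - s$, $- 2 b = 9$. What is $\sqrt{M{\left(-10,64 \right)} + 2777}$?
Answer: $\frac{\sqrt{10722}}{2} \approx 51.774$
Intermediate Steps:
$b = - \frac{9}{2}$ ($b = \left(- \frac{1}{2}\right) 9 = - \frac{9}{2} \approx -4.5$)
$M{\left(g,s \right)} = - \frac{65}{2} - s$ ($M{\left(g,s \right)} = \left(-28 - \frac{9}{2}\right) - s = - \frac{65}{2} - s$)
$\sqrt{M{\left(-10,64 \right)} + 2777} = \sqrt{\left(- \frac{65}{2} - 64\right) + 2777} = \sqrt{- \frac{193}{2} + 2777} = \sqrt{\frac{5361}{2}} = \frac{\sqrt{10722}}{2}$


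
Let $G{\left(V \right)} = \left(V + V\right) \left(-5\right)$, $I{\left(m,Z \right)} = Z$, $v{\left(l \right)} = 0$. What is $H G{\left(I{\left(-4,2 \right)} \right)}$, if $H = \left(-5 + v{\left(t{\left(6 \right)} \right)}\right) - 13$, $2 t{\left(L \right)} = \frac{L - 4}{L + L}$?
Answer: $360$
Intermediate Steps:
$t{\left(L \right)} = \frac{-4 + L}{4 L}$ ($t{\left(L \right)} = \frac{\left(L - 4\right) \frac{1}{L + L}}{2} = \frac{\left(-4 + L\right) \frac{1}{2 L}}{2} = \frac{\frac{1}{2} \frac{1}{L} \left(-4 + L\right)}{2} = \frac{-4 + L}{4 L}$)
$G{\left(V \right)} = - 10 V$ ($G{\left(V \right)} = 2 V \left(-5\right) = - 10 V$)
$H = -18$ ($H = \left(-5 + 0\right) - 13 = -5 - 13 = -18$)
$H G{\left(I{\left(-4,2 \right)} \right)} = - 18 \left(\left(-10\right) 2\right) = \left(-18\right) \left(-20\right) = 360$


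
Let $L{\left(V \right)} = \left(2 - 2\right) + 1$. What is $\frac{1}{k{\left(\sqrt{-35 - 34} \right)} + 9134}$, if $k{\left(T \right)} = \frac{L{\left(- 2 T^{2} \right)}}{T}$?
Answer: $\frac{630246}{5756666965} + \frac{i \sqrt{69}}{5756666965} \approx 0.00010948 + 1.443 \cdot 10^{-9} i$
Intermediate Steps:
$L{\left(V \right)} = 1$ ($L{\left(V \right)} = 0 + 1 = 1$)
$k{\left(T \right)} = \frac{1}{T}$ ($k{\left(T \right)} = 1 \frac{1}{T} = \frac{1}{T}$)
$\frac{1}{k{\left(\sqrt{-35 - 34} \right)} + 9134} = \frac{1}{\frac{1}{\sqrt{-35 - 34}} + 9134} = \frac{1}{\frac{1}{\sqrt{-69}} + 9134} = \frac{1}{\frac{1}{i \sqrt{69}} + 9134} = \frac{1}{- \frac{i \sqrt{69}}{69} + 9134} = \frac{1}{9134 - \frac{i \sqrt{69}}{69}}$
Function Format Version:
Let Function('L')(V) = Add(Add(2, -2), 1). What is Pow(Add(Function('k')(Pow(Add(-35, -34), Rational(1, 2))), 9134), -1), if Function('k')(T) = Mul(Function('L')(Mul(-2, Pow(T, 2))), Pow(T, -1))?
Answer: Add(Rational(630246, 5756666965), Mul(Rational(1, 5756666965), I, Pow(69, Rational(1, 2)))) ≈ Add(0.00010948, Mul(1.4430e-9, I))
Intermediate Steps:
Function('L')(V) = 1 (Function('L')(V) = Add(0, 1) = 1)
Function('k')(T) = Pow(T, -1) (Function('k')(T) = Mul(1, Pow(T, -1)) = Pow(T, -1))
Pow(Add(Function('k')(Pow(Add(-35, -34), Rational(1, 2))), 9134), -1) = Pow(Add(Pow(Pow(Add(-35, -34), Rational(1, 2)), -1), 9134), -1) = Pow(Add(Pow(Pow(-69, Rational(1, 2)), -1), 9134), -1) = Pow(Add(Pow(Mul(I, Pow(69, Rational(1, 2))), -1), 9134), -1) = Pow(Add(Mul(Rational(-1, 69), I, Pow(69, Rational(1, 2))), 9134), -1) = Pow(Add(9134, Mul(Rational(-1, 69), I, Pow(69, Rational(1, 2)))), -1)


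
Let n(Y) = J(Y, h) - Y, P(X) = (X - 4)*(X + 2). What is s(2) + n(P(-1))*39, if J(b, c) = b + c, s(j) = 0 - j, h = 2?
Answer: 76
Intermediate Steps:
P(X) = (-4 + X)*(2 + X)
s(j) = -j
n(Y) = 2 (n(Y) = (Y + 2) - Y = (2 + Y) - Y = 2)
s(2) + n(P(-1))*39 = -1*2 + 2*39 = -2 + 78 = 76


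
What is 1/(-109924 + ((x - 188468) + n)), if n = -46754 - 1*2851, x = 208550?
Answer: -1/139447 ≈ -7.1712e-6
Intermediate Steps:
n = -49605 (n = -46754 - 2851 = -49605)
1/(-109924 + ((x - 188468) + n)) = 1/(-109924 + ((208550 - 188468) - 49605)) = 1/(-109924 + (20082 - 49605)) = 1/(-109924 - 29523) = 1/(-139447) = -1/139447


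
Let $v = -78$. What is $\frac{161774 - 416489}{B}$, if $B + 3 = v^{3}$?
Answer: $\frac{16981}{31637} \approx 0.53675$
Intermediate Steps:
$B = -474555$ ($B = -3 + \left(-78\right)^{3} = -3 - 474552 = -474555$)
$\frac{161774 - 416489}{B} = \frac{161774 - 416489}{-474555} = \left(161774 - 416489\right) \left(- \frac{1}{474555}\right) = \left(-254715\right) \left(- \frac{1}{474555}\right) = \frac{16981}{31637}$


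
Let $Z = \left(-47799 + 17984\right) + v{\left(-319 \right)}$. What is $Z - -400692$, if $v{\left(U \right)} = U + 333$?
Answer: $370891$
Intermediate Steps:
$v{\left(U \right)} = 333 + U$
$Z = -29801$ ($Z = \left(-47799 + 17984\right) + \left(333 - 319\right) = -29815 + 14 = -29801$)
$Z - -400692 = -29801 - -400692 = -29801 + 400692 = 370891$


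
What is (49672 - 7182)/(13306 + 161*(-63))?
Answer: 42490/3163 ≈ 13.433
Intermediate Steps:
(49672 - 7182)/(13306 + 161*(-63)) = 42490/(13306 - 10143) = 42490/3163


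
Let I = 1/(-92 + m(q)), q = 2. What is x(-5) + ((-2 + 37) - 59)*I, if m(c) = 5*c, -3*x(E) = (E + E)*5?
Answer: 2086/123 ≈ 16.959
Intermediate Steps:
x(E) = -10*E/3 (x(E) = -(E + E)*5/3 = -2*E*5/3 = -10*E/3)
I = -1/82 (I = 1/(-92 + 5*2) = 1/(-92 + 10) = 1/(-82) = -1/82 ≈ -0.012195)
x(-5) + ((-2 + 37) - 59)*I = -10/3*(-5) + ((-2 + 37) - 59)*(-1/82) = 50/3 + (35 - 59)*(-1/82) = 50/3 - 24*(-1/82) = 50/3 + 12/41 = 2086/123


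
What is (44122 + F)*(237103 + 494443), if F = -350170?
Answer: -223888190208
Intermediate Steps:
(44122 + F)*(237103 + 494443) = (44122 - 350170)*(237103 + 494443) = -306048*731546 = -223888190208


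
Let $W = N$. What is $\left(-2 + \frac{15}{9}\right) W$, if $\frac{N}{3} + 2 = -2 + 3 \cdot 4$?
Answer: $-8$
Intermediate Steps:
$N = 24$ ($N = -6 + 3 \left(-2 + 3 \cdot 4\right) = -6 + 3 \left(-2 + 12\right) = -6 + 3 \cdot 10 = -6 + 30 = 24$)
$W = 24$
$\left(-2 + \frac{15}{9}\right) W = \left(-2 + \frac{15}{9}\right) 24 = \left(-2 + 15 \cdot \frac{1}{9}\right) 24 = \left(-2 + \frac{5}{3}\right) 24 = \left(- \frac{1}{3}\right) 24 = -8$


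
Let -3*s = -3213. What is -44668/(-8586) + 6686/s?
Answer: 5846968/510867 ≈ 11.445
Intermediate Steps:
s = 1071 (s = -⅓*(-3213) = 1071)
-44668/(-8586) + 6686/s = -44668/(-8586) + 6686/1071 = -44668*(-1/8586) + 6686*(1/1071) = 22334/4293 + 6686/1071 = 5846968/510867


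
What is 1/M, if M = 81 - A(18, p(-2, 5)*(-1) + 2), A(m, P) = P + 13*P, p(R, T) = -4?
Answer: -⅓ ≈ -0.33333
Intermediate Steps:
A(m, P) = 14*P
M = -3 (M = 81 - 14*(-4*(-1) + 2) = 81 - 14*(4 + 2) = 81 - 14*6 = 81 - 1*84 = 81 - 84 = -3)
1/M = 1/(-3) = -⅓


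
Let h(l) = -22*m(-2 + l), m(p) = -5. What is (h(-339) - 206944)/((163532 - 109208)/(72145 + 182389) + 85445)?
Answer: -26323142678/10874355977 ≈ -2.4207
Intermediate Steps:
h(l) = 110 (h(l) = -22*(-5) = 110)
(h(-339) - 206944)/((163532 - 109208)/(72145 + 182389) + 85445) = (110 - 206944)/((163532 - 109208)/(72145 + 182389) + 85445) = -206834/(54324/254534 + 85445) = -206834/(54324*(1/254534) + 85445) = -206834/(27162/127267 + 85445) = -206834/10874355977/127267 = -206834*127267/10874355977 = -26323142678/10874355977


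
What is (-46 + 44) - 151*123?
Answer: -18575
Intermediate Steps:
(-46 + 44) - 151*123 = -2 - 18573 = -18575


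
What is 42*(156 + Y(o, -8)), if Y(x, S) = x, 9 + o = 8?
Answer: 6510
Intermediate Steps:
o = -1 (o = -9 + 8 = -1)
42*(156 + Y(o, -8)) = 42*(156 - 1) = 42*155 = 6510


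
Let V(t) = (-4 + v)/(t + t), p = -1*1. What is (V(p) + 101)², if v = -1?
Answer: 42849/4 ≈ 10712.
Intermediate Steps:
p = -1
V(t) = -5/(2*t) (V(t) = (-4 - 1)/(t + t) = -5*1/(2*t) = -5/(2*t))
(V(p) + 101)² = (-5/2/(-1) + 101)² = (-5/2*(-1) + 101)² = (5/2 + 101)² = (207/2)² = 42849/4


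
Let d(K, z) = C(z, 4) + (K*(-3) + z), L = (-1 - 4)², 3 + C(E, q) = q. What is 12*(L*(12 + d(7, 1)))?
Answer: -2100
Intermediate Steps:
C(E, q) = -3 + q
L = 25 (L = (-5)² = 25)
d(K, z) = 1 + z - 3*K (d(K, z) = (-3 + 4) + (K*(-3) + z) = 1 + (-3*K + z) = 1 + (z - 3*K) = 1 + z - 3*K)
12*(L*(12 + d(7, 1))) = 12*(25*(12 + (1 + 1 - 3*7))) = 12*(25*(12 + (1 + 1 - 21))) = 12*(25*(12 - 19)) = 12*(25*(-7)) = 12*(-175) = -2100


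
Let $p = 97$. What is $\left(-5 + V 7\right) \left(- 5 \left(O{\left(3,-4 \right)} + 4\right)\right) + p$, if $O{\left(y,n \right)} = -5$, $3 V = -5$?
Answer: $\frac{41}{3} \approx 13.667$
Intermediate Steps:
$V = - \frac{5}{3}$ ($V = \frac{1}{3} \left(-5\right) = - \frac{5}{3} \approx -1.6667$)
$\left(-5 + V 7\right) \left(- 5 \left(O{\left(3,-4 \right)} + 4\right)\right) + p = \left(-5 - \frac{35}{3}\right) \left(- 5 \left(-5 + 4\right)\right) + 97 = \left(-5 - \frac{35}{3}\right) \left(\left(-5\right) \left(-1\right)\right) + 97 = \left(- \frac{50}{3}\right) 5 + 97 = - \frac{250}{3} + 97 = \frac{41}{3}$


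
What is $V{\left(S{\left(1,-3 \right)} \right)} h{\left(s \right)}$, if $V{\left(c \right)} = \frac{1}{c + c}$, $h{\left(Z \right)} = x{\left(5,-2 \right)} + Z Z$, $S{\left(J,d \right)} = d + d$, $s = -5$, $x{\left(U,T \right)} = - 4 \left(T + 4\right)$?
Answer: $- \frac{17}{12} \approx -1.4167$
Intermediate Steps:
$x{\left(U,T \right)} = -16 - 4 T$ ($x{\left(U,T \right)} = - 4 \left(4 + T\right) = -16 - 4 T$)
$S{\left(J,d \right)} = 2 d$
$h{\left(Z \right)} = -8 + Z^{2}$ ($h{\left(Z \right)} = \left(-16 - -8\right) + Z Z = \left(-16 + 8\right) + Z^{2} = -8 + Z^{2}$)
$V{\left(c \right)} = \frac{1}{2 c}$
$V{\left(S{\left(1,-3 \right)} \right)} h{\left(s \right)} = \frac{1}{2 \cdot 2 \left(-3\right)} \left(-8 + \left(-5\right)^{2}\right) = \frac{1}{2 \left(-6\right)} \left(-8 + 25\right) = \frac{1}{2} \left(- \frac{1}{6}\right) 17 = \left(- \frac{1}{12}\right) 17 = - \frac{17}{12}$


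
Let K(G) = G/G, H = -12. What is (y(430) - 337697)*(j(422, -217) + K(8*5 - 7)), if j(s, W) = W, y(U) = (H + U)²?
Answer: 35202168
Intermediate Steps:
K(G) = 1
y(U) = (-12 + U)²
(y(430) - 337697)*(j(422, -217) + K(8*5 - 7)) = ((-12 + 430)² - 337697)*(-217 + 1) = (418² - 337697)*(-216) = (174724 - 337697)*(-216) = -162973*(-216) = 35202168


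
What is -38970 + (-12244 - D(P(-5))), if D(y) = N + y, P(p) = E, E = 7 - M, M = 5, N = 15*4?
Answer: -51276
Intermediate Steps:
N = 60
E = 2 (E = 7 - 1*5 = 7 - 5 = 2)
P(p) = 2
D(y) = 60 + y
-38970 + (-12244 - D(P(-5))) = -38970 + (-12244 - (60 + 2)) = -38970 + (-12244 - 1*62) = -38970 + (-12244 - 62) = -38970 - 12306 = -51276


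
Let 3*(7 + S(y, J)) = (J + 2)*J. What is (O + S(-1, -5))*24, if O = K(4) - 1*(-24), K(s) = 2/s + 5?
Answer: 660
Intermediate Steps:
K(s) = 5 + 2/s
S(y, J) = -7 + J*(2 + J)/3 (S(y, J) = -7 + ((J + 2)*J)/3 = -7 + ((2 + J)*J)/3 = -7 + (J*(2 + J))/3 = -7 + J*(2 + J)/3)
O = 59/2 (O = (5 + 2/4) - 1*(-24) = (5 + 2*(1/4)) + 24 = (5 + 1/2) + 24 = 11/2 + 24 = 59/2 ≈ 29.500)
(O + S(-1, -5))*24 = (59/2 + (-7 + (1/3)*(-5)**2 + (2/3)*(-5)))*24 = (59/2 + (-7 + (1/3)*25 - 10/3))*24 = (59/2 + (-7 + 25/3 - 10/3))*24 = (59/2 - 2)*24 = (55/2)*24 = 660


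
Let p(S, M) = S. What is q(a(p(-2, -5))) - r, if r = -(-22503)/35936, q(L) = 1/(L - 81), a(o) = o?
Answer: -1903685/2982688 ≈ -0.63824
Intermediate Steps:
q(L) = 1/(-81 + L)
r = 22503/35936 (r = -(-22503)/35936 = -1*(-22503/35936) = 22503/35936 ≈ 0.62620)
q(a(p(-2, -5))) - r = 1/(-81 - 2) - 1*22503/35936 = 1/(-83) - 22503/35936 = -1/83 - 22503/35936 = -1903685/2982688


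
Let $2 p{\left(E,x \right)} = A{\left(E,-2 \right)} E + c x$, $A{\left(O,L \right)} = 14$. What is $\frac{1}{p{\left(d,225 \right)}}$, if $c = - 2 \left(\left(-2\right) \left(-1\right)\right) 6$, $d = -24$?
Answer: $- \frac{1}{2868} \approx -0.00034868$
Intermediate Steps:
$c = -24$ ($c = \left(-2\right) 2 \cdot 6 = \left(-4\right) 6 = -24$)
$p{\left(E,x \right)} = - 12 x + 7 E$ ($p{\left(E,x \right)} = \frac{14 E - 24 x}{2} = \frac{- 24 x + 14 E}{2} = - 12 x + 7 E$)
$\frac{1}{p{\left(d,225 \right)}} = \frac{1}{\left(-12\right) 225 + 7 \left(-24\right)} = \frac{1}{-2700 - 168} = \frac{1}{-2868} = - \frac{1}{2868}$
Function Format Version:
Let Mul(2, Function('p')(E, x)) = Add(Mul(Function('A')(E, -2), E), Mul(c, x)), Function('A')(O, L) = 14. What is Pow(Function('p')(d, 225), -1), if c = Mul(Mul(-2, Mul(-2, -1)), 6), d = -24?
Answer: Rational(-1, 2868) ≈ -0.00034868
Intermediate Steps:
c = -24 (c = Mul(Mul(-2, 2), 6) = Mul(-4, 6) = -24)
Function('p')(E, x) = Add(Mul(-12, x), Mul(7, E)) (Function('p')(E, x) = Mul(Rational(1, 2), Add(Mul(14, E), Mul(-24, x))) = Mul(Rational(1, 2), Add(Mul(-24, x), Mul(14, E))) = Add(Mul(-12, x), Mul(7, E)))
Pow(Function('p')(d, 225), -1) = Pow(Add(Mul(-12, 225), Mul(7, -24)), -1) = Pow(Add(-2700, -168), -1) = Pow(-2868, -1) = Rational(-1, 2868)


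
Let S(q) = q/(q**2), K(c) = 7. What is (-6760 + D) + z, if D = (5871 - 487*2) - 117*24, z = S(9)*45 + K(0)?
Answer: -4659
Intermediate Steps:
S(q) = 1/q (S(q) = q/q**2 = 1/q)
z = 12 (z = 45/9 + 7 = (1/9)*45 + 7 = 5 + 7 = 12)
D = 2089 (D = (5871 - 974) - 2808 = 4897 - 2808 = 2089)
(-6760 + D) + z = (-6760 + 2089) + 12 = -4671 + 12 = -4659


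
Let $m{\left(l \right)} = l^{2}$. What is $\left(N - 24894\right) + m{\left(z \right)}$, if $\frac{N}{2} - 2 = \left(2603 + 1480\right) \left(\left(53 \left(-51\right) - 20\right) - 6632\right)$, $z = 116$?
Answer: $-76404364$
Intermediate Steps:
$N = -76392926$ ($N = 4 + 2 \left(2603 + 1480\right) \left(\left(53 \left(-51\right) - 20\right) - 6632\right) = 4 + 2 \cdot 4083 \left(\left(-2703 - 20\right) - 6632\right) = 4 + 2 \cdot 4083 \left(-2723 - 6632\right) = 4 + 2 \cdot 4083 \left(-9355\right) = 4 + 2 \left(-38196465\right) = 4 - 76392930 = -76392926$)
$\left(N - 24894\right) + m{\left(z \right)} = \left(-76392926 - 24894\right) + 116^{2} = -76417820 + 13456 = -76404364$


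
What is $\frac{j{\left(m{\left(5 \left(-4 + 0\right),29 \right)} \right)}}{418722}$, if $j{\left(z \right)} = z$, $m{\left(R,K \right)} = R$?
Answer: $- \frac{10}{209361} \approx -4.7764 \cdot 10^{-5}$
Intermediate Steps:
$\frac{j{\left(m{\left(5 \left(-4 + 0\right),29 \right)} \right)}}{418722} = \frac{5 \left(-4 + 0\right)}{418722} = 5 \left(-4\right) \frac{1}{418722} = \left(-20\right) \frac{1}{418722} = - \frac{10}{209361}$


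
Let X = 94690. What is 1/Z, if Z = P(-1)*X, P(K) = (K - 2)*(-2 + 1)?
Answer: 1/284070 ≈ 3.5203e-6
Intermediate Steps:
P(K) = 2 - K (P(K) = (-2 + K)*(-1) = 2 - K)
Z = 284070 (Z = (2 - 1*(-1))*94690 = (2 + 1)*94690 = 3*94690 = 284070)
1/Z = 1/284070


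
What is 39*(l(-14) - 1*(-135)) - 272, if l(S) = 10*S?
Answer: -467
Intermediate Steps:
39*(l(-14) - 1*(-135)) - 272 = 39*(10*(-14) - 1*(-135)) - 272 = 39*(-140 + 135) - 272 = 39*(-5) - 272 = -195 - 272 = -467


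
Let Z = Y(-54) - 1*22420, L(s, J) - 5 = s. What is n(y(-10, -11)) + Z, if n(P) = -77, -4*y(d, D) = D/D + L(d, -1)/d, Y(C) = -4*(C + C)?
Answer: -22065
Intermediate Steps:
L(s, J) = 5 + s
Y(C) = -8*C
Z = -21988 (Z = -8*(-54) - 1*22420 = 432 - 22420 = -21988)
y(d, D) = -¼ - (5 + d)/(4*d) (y(d, D) = -(D/D + (5 + d)/d)/4 = -(1 + (5 + d)/d)/4 = -¼ - (5 + d)/(4*d))
n(y(-10, -11)) + Z = -77 - 21988 = -22065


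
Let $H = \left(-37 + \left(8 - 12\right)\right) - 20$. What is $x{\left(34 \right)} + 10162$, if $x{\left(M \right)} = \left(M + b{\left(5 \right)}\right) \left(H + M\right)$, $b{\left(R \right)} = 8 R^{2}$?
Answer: $3844$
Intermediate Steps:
$H = -61$ ($H = \left(-37 + \left(8 - 12\right)\right) - 20 = \left(-37 - 4\right) - 20 = -41 - 20 = -61$)
$x{\left(M \right)} = \left(-61 + M\right) \left(200 + M\right)$ ($x{\left(M \right)} = \left(M + 8 \cdot 5^{2}\right) \left(-61 + M\right) = \left(M + 8 \cdot 25\right) \left(-61 + M\right) = \left(M + 200\right) \left(-61 + M\right) = \left(200 + M\right) \left(-61 + M\right) = \left(-61 + M\right) \left(200 + M\right)$)
$x{\left(34 \right)} + 10162 = \left(-12200 + 34^{2} + 139 \cdot 34\right) + 10162 = \left(-12200 + 1156 + 4726\right) + 10162 = -6318 + 10162 = 3844$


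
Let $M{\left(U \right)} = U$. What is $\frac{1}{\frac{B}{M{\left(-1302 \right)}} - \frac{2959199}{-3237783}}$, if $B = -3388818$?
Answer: $\frac{702598911}{1829351697932} \approx 0.00038407$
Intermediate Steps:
$\frac{1}{\frac{B}{M{\left(-1302 \right)}} - \frac{2959199}{-3237783}} = \frac{1}{- \frac{3388818}{-1302} - \frac{2959199}{-3237783}} = \frac{1}{\left(-3388818\right) \left(- \frac{1}{1302}\right) - - \frac{2959199}{3237783}} = \frac{1}{\frac{564803}{217} + \frac{2959199}{3237783}} = \frac{1}{\frac{1829351697932}{702598911}} = \frac{702598911}{1829351697932}$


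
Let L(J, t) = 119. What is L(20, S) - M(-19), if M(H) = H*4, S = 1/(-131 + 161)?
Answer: 195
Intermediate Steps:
S = 1/30 ≈ 0.033333
M(H) = 4*H
L(20, S) - M(-19) = 119 - 4*(-19) = 119 - 1*(-76) = 119 + 76 = 195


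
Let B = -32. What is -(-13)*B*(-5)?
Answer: 2080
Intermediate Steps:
-(-13)*B*(-5) = -(-13)*(-32)*(-5) = -13*32*(-5) = -416*(-5) = 2080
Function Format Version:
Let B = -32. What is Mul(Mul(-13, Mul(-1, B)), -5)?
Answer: 2080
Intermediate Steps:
Mul(Mul(-13, Mul(-1, B)), -5) = Mul(Mul(-13, Mul(-1, -32)), -5) = Mul(Mul(-13, 32), -5) = Mul(-416, -5) = 2080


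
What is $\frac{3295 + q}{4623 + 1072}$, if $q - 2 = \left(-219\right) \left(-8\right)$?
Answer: $\frac{297}{335} \approx 0.88657$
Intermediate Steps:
$q = 1754$ ($q = 2 - -1752 = 2 + 1752 = 1754$)
$\frac{3295 + q}{4623 + 1072} = \frac{3295 + 1754}{4623 + 1072} = \frac{5049}{5695} = 5049 \cdot \frac{1}{5695} = \frac{297}{335}$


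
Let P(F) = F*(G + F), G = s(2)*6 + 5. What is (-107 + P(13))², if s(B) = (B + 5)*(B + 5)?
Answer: 15594601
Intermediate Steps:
s(B) = (5 + B)² (s(B) = (5 + B)*(5 + B) = (5 + B)²)
G = 299 (G = (5 + 2)²*6 + 5 = 7²*6 + 5 = 49*6 + 5 = 294 + 5 = 299)
P(F) = F*(299 + F)
(-107 + P(13))² = (-107 + 13*(299 + 13))² = (-107 + 13*312)² = (-107 + 4056)² = 3949² = 15594601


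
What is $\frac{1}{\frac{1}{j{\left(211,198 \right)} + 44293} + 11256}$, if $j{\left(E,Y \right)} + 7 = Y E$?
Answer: $\frac{86064}{968736385} \approx 8.8842 \cdot 10^{-5}$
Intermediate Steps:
$j{\left(E,Y \right)} = -7 + E Y$ ($j{\left(E,Y \right)} = -7 + Y E = -7 + E Y$)
$\frac{1}{\frac{1}{j{\left(211,198 \right)} + 44293} + 11256} = \frac{1}{\frac{1}{\left(-7 + 211 \cdot 198\right) + 44293} + 11256} = \frac{1}{\frac{1}{\left(-7 + 41778\right) + 44293} + 11256} = \frac{1}{\frac{1}{41771 + 44293} + 11256} = \frac{1}{\frac{1}{86064} + 11256} = \frac{1}{\frac{968736385}{86064}} = \frac{86064}{968736385}$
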